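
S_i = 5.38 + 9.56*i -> [5.38, 14.94, 24.5, 34.06, 43.62]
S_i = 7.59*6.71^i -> [7.59, 50.93, 341.73, 2293.03, 15386.22]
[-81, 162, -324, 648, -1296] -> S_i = -81*-2^i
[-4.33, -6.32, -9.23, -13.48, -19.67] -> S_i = -4.33*1.46^i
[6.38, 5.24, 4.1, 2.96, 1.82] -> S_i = 6.38 + -1.14*i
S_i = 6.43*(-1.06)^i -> [6.43, -6.82, 7.22, -7.66, 8.12]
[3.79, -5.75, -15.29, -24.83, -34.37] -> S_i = 3.79 + -9.54*i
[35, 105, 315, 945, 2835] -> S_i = 35*3^i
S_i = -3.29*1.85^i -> [-3.29, -6.09, -11.26, -20.83, -38.54]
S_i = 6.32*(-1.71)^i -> [6.32, -10.81, 18.48, -31.6, 54.04]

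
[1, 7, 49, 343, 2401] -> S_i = 1*7^i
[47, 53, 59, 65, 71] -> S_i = 47 + 6*i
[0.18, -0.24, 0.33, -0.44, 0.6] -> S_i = 0.18*(-1.35)^i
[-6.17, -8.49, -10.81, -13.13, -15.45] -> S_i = -6.17 + -2.32*i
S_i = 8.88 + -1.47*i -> [8.88, 7.41, 5.94, 4.47, 3.0]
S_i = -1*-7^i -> [-1, 7, -49, 343, -2401]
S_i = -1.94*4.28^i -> [-1.94, -8.3, -35.54, -152.1, -650.99]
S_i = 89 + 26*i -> [89, 115, 141, 167, 193]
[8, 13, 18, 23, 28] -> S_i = 8 + 5*i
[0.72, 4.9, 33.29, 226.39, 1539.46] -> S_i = 0.72*6.80^i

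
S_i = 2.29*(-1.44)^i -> [2.29, -3.3, 4.75, -6.84, 9.85]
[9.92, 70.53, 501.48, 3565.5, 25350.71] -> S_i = 9.92*7.11^i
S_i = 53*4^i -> [53, 212, 848, 3392, 13568]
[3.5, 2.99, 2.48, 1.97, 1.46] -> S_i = 3.50 + -0.51*i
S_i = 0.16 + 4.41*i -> [0.16, 4.57, 8.98, 13.39, 17.8]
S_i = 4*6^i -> [4, 24, 144, 864, 5184]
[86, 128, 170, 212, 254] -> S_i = 86 + 42*i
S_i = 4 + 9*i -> [4, 13, 22, 31, 40]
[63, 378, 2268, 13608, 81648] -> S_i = 63*6^i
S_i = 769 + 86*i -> [769, 855, 941, 1027, 1113]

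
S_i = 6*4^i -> [6, 24, 96, 384, 1536]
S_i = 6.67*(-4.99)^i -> [6.67, -33.28, 166.08, -828.76, 4135.5]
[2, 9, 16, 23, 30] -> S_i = 2 + 7*i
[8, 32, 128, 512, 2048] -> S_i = 8*4^i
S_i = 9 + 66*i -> [9, 75, 141, 207, 273]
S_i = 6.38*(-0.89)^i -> [6.38, -5.68, 5.05, -4.5, 4.0]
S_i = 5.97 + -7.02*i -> [5.97, -1.05, -8.07, -15.09, -22.11]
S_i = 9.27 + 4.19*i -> [9.27, 13.46, 17.65, 21.84, 26.03]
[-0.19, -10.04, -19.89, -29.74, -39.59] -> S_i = -0.19 + -9.85*i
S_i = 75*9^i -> [75, 675, 6075, 54675, 492075]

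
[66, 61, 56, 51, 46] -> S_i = 66 + -5*i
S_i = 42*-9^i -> [42, -378, 3402, -30618, 275562]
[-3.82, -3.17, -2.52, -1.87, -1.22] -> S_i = -3.82 + 0.65*i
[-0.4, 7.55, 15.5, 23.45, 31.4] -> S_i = -0.40 + 7.95*i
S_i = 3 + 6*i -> [3, 9, 15, 21, 27]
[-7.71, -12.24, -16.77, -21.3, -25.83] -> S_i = -7.71 + -4.53*i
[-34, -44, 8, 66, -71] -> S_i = Random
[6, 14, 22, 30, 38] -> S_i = 6 + 8*i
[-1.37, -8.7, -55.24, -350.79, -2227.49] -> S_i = -1.37*6.35^i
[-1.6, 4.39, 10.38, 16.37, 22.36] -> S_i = -1.60 + 5.99*i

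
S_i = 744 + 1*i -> [744, 745, 746, 747, 748]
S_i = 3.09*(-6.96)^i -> [3.09, -21.51, 149.68, -1041.8, 7250.96]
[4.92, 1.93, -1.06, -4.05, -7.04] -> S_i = 4.92 + -2.99*i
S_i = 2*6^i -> [2, 12, 72, 432, 2592]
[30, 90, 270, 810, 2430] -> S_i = 30*3^i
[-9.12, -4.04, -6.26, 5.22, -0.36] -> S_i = Random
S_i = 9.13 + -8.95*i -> [9.13, 0.18, -8.77, -17.72, -26.67]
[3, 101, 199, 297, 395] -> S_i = 3 + 98*i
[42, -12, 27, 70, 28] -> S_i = Random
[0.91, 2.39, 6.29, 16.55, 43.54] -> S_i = 0.91*2.63^i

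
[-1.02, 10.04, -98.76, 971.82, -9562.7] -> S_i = -1.02*(-9.84)^i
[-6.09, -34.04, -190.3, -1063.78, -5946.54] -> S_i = -6.09*5.59^i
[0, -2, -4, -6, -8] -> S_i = 0 + -2*i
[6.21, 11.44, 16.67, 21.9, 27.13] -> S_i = 6.21 + 5.23*i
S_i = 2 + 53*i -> [2, 55, 108, 161, 214]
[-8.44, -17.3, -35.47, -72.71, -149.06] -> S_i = -8.44*2.05^i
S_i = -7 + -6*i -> [-7, -13, -19, -25, -31]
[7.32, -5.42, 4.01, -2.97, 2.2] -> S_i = 7.32*(-0.74)^i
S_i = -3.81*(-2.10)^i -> [-3.81, 8.0, -16.8, 35.28, -74.1]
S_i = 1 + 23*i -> [1, 24, 47, 70, 93]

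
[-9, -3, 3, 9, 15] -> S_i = -9 + 6*i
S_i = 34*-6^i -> [34, -204, 1224, -7344, 44064]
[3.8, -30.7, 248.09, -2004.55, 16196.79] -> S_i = 3.80*(-8.08)^i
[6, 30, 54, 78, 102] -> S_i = 6 + 24*i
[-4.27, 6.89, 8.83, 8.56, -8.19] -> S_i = Random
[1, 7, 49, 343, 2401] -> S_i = 1*7^i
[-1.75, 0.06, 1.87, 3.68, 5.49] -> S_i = -1.75 + 1.81*i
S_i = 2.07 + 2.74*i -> [2.07, 4.81, 7.55, 10.29, 13.03]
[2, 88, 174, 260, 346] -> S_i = 2 + 86*i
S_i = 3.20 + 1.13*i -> [3.2, 4.33, 5.46, 6.59, 7.72]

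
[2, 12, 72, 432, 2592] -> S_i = 2*6^i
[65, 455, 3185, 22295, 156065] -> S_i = 65*7^i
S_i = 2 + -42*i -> [2, -40, -82, -124, -166]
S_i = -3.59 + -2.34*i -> [-3.59, -5.93, -8.27, -10.61, -12.95]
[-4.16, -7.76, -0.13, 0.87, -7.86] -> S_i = Random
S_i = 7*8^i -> [7, 56, 448, 3584, 28672]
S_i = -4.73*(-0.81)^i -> [-4.73, 3.83, -3.1, 2.51, -2.04]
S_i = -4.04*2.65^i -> [-4.04, -10.71, -28.37, -75.18, -199.23]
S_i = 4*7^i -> [4, 28, 196, 1372, 9604]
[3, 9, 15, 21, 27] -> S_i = 3 + 6*i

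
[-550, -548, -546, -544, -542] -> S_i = -550 + 2*i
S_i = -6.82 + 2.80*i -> [-6.82, -4.02, -1.22, 1.58, 4.38]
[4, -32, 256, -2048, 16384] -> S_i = 4*-8^i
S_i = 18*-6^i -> [18, -108, 648, -3888, 23328]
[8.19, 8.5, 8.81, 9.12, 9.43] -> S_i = 8.19 + 0.31*i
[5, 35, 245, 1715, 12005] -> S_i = 5*7^i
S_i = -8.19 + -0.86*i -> [-8.19, -9.05, -9.91, -10.77, -11.63]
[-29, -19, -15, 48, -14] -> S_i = Random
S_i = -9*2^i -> [-9, -18, -36, -72, -144]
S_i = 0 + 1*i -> [0, 1, 2, 3, 4]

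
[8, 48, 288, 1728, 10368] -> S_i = 8*6^i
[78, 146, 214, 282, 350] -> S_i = 78 + 68*i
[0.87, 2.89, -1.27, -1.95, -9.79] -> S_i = Random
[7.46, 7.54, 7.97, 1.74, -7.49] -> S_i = Random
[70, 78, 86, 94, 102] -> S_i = 70 + 8*i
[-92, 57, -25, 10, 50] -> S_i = Random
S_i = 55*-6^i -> [55, -330, 1980, -11880, 71280]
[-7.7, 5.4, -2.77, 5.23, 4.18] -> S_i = Random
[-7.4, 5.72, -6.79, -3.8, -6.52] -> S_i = Random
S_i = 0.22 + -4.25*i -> [0.22, -4.03, -8.28, -12.53, -16.78]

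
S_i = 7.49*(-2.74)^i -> [7.49, -20.52, 56.23, -154.08, 422.17]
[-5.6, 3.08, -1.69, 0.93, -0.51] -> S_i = -5.60*(-0.55)^i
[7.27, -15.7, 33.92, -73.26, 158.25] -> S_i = 7.27*(-2.16)^i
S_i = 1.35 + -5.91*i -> [1.35, -4.56, -10.47, -16.38, -22.29]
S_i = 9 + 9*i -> [9, 18, 27, 36, 45]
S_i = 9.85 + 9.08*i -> [9.85, 18.93, 28.01, 37.09, 46.17]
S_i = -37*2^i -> [-37, -74, -148, -296, -592]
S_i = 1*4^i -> [1, 4, 16, 64, 256]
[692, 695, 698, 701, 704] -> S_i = 692 + 3*i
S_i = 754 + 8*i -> [754, 762, 770, 778, 786]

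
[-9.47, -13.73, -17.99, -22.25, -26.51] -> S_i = -9.47 + -4.26*i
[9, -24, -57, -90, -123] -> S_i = 9 + -33*i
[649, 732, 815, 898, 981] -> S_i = 649 + 83*i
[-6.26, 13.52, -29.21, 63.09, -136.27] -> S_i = -6.26*(-2.16)^i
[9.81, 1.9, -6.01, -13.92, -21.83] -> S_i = 9.81 + -7.91*i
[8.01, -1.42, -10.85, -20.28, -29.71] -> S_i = 8.01 + -9.43*i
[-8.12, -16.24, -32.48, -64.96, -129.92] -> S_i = -8.12*2.00^i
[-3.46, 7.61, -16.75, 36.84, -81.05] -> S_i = -3.46*(-2.20)^i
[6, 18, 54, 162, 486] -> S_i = 6*3^i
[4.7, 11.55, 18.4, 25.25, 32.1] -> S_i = 4.70 + 6.85*i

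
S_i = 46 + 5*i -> [46, 51, 56, 61, 66]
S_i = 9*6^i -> [9, 54, 324, 1944, 11664]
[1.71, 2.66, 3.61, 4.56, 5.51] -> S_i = 1.71 + 0.95*i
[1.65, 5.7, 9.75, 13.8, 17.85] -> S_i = 1.65 + 4.05*i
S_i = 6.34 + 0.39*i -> [6.34, 6.73, 7.12, 7.51, 7.9]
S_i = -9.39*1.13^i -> [-9.39, -10.61, -11.99, -13.55, -15.31]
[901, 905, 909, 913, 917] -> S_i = 901 + 4*i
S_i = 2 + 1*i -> [2, 3, 4, 5, 6]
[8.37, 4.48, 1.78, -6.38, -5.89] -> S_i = Random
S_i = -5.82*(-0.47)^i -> [-5.82, 2.74, -1.29, 0.6, -0.28]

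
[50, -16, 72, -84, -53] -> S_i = Random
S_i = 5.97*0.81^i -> [5.97, 4.84, 3.92, 3.17, 2.57]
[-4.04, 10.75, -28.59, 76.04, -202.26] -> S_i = -4.04*(-2.66)^i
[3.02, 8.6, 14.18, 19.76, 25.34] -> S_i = 3.02 + 5.58*i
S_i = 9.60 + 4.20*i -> [9.6, 13.8, 18.0, 22.2, 26.4]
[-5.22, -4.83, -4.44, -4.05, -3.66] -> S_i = -5.22 + 0.39*i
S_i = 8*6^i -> [8, 48, 288, 1728, 10368]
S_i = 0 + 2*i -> [0, 2, 4, 6, 8]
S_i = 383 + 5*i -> [383, 388, 393, 398, 403]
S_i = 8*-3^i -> [8, -24, 72, -216, 648]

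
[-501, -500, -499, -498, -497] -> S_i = -501 + 1*i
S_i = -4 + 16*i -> [-4, 12, 28, 44, 60]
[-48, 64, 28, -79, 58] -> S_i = Random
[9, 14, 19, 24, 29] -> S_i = 9 + 5*i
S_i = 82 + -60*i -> [82, 22, -38, -98, -158]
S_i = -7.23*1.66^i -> [-7.23, -12.0, -19.92, -33.07, -54.9]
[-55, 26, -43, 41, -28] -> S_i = Random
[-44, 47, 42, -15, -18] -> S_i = Random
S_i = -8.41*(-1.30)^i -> [-8.41, 10.93, -14.21, 18.48, -24.02]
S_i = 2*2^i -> [2, 4, 8, 16, 32]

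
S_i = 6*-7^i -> [6, -42, 294, -2058, 14406]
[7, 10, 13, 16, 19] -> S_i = 7 + 3*i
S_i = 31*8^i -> [31, 248, 1984, 15872, 126976]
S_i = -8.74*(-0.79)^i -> [-8.74, 6.9, -5.45, 4.31, -3.4]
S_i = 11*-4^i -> [11, -44, 176, -704, 2816]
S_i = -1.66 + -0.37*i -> [-1.66, -2.03, -2.4, -2.77, -3.14]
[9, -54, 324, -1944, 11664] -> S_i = 9*-6^i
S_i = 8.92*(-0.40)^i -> [8.92, -3.57, 1.43, -0.57, 0.23]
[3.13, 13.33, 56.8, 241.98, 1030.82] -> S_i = 3.13*4.26^i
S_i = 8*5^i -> [8, 40, 200, 1000, 5000]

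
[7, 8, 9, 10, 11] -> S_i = 7 + 1*i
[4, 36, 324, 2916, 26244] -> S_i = 4*9^i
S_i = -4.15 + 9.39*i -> [-4.15, 5.24, 14.63, 24.02, 33.41]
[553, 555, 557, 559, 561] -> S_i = 553 + 2*i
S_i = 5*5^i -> [5, 25, 125, 625, 3125]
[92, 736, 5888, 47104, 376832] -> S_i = 92*8^i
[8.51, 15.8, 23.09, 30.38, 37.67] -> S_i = 8.51 + 7.29*i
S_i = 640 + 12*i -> [640, 652, 664, 676, 688]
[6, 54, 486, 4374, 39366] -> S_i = 6*9^i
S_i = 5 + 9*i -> [5, 14, 23, 32, 41]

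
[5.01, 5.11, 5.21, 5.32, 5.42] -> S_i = 5.01*1.02^i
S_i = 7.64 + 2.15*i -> [7.64, 9.79, 11.94, 14.09, 16.24]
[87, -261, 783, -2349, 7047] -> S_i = 87*-3^i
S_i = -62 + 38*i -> [-62, -24, 14, 52, 90]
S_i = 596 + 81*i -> [596, 677, 758, 839, 920]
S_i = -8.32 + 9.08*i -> [-8.32, 0.76, 9.84, 18.92, 28.0]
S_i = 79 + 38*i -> [79, 117, 155, 193, 231]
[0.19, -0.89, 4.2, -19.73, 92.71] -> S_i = 0.19*(-4.70)^i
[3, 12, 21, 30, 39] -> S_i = 3 + 9*i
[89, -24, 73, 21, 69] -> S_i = Random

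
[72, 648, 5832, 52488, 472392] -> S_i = 72*9^i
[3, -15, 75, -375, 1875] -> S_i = 3*-5^i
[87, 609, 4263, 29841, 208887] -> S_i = 87*7^i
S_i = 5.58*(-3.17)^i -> [5.58, -17.69, 56.07, -177.75, 563.47]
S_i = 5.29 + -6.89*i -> [5.29, -1.6, -8.49, -15.38, -22.27]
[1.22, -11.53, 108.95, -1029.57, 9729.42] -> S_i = 1.22*(-9.45)^i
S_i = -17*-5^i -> [-17, 85, -425, 2125, -10625]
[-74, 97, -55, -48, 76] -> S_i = Random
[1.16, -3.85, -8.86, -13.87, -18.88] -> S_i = 1.16 + -5.01*i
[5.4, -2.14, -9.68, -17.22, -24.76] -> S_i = 5.40 + -7.54*i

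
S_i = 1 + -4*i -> [1, -3, -7, -11, -15]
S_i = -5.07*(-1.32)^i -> [-5.07, 6.69, -8.83, 11.66, -15.39]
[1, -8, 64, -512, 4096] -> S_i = 1*-8^i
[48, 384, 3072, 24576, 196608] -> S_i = 48*8^i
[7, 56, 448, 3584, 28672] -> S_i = 7*8^i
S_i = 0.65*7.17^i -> [0.65, 4.66, 33.42, 239.59, 1717.87]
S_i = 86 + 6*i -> [86, 92, 98, 104, 110]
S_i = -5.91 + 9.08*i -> [-5.91, 3.17, 12.25, 21.33, 30.41]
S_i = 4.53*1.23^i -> [4.53, 5.57, 6.85, 8.43, 10.37]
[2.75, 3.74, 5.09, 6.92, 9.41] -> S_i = 2.75*1.36^i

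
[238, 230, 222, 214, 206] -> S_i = 238 + -8*i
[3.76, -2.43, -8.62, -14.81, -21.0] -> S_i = 3.76 + -6.19*i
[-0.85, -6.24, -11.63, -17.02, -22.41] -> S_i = -0.85 + -5.39*i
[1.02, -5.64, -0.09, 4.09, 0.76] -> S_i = Random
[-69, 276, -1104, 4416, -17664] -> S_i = -69*-4^i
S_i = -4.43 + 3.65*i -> [-4.43, -0.78, 2.87, 6.52, 10.17]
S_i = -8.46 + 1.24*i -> [-8.46, -7.22, -5.98, -4.74, -3.5]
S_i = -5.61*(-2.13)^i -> [-5.61, 11.95, -25.45, 54.21, -115.47]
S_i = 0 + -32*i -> [0, -32, -64, -96, -128]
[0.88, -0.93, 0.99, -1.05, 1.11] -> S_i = 0.88*(-1.06)^i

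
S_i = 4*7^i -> [4, 28, 196, 1372, 9604]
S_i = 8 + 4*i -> [8, 12, 16, 20, 24]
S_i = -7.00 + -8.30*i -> [-7.0, -15.3, -23.6, -31.9, -40.2]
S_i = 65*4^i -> [65, 260, 1040, 4160, 16640]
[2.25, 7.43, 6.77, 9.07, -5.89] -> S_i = Random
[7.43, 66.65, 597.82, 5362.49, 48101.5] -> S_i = 7.43*8.97^i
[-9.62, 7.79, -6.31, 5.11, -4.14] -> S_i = -9.62*(-0.81)^i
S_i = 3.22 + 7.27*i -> [3.22, 10.49, 17.76, 25.03, 32.3]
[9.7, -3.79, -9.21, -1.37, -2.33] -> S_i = Random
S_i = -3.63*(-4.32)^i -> [-3.63, 15.68, -67.74, 292.66, -1264.28]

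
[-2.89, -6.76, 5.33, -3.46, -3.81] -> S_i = Random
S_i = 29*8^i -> [29, 232, 1856, 14848, 118784]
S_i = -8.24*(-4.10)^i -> [-8.24, 33.78, -138.51, 567.91, -2328.43]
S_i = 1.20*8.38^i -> [1.2, 10.06, 84.27, 706.18, 5917.76]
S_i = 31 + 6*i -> [31, 37, 43, 49, 55]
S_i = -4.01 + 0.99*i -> [-4.01, -3.02, -2.03, -1.04, -0.05]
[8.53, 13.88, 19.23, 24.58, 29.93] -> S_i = 8.53 + 5.35*i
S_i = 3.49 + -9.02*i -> [3.49, -5.53, -14.55, -23.57, -32.59]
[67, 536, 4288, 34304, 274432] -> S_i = 67*8^i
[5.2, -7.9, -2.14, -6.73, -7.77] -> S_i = Random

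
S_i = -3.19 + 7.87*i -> [-3.19, 4.68, 12.55, 20.42, 28.29]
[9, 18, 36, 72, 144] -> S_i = 9*2^i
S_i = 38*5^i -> [38, 190, 950, 4750, 23750]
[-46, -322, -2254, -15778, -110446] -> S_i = -46*7^i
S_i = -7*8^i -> [-7, -56, -448, -3584, -28672]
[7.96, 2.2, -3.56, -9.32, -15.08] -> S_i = 7.96 + -5.76*i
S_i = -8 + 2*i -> [-8, -6, -4, -2, 0]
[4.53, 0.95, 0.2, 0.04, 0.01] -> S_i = 4.53*0.21^i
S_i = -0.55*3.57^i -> [-0.55, -1.96, -7.01, -25.02, -89.34]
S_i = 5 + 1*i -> [5, 6, 7, 8, 9]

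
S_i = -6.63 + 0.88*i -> [-6.63, -5.75, -4.87, -3.99, -3.11]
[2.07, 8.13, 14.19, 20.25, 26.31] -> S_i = 2.07 + 6.06*i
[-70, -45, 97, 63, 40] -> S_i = Random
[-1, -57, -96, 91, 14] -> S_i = Random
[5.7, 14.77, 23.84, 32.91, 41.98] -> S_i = 5.70 + 9.07*i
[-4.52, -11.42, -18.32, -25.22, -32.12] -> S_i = -4.52 + -6.90*i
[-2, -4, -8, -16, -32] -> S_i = -2*2^i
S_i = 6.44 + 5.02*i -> [6.44, 11.46, 16.48, 21.5, 26.52]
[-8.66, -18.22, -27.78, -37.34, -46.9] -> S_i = -8.66 + -9.56*i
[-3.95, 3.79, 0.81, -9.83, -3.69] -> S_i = Random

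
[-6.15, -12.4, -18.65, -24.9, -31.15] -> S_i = -6.15 + -6.25*i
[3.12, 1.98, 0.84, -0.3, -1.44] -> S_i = 3.12 + -1.14*i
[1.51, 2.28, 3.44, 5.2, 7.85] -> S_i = 1.51*1.51^i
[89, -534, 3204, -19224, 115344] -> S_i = 89*-6^i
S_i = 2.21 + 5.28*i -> [2.21, 7.49, 12.77, 18.05, 23.33]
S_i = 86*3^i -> [86, 258, 774, 2322, 6966]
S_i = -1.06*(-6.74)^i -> [-1.06, 7.14, -48.15, 324.55, -2187.49]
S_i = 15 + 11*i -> [15, 26, 37, 48, 59]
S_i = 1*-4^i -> [1, -4, 16, -64, 256]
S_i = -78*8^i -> [-78, -624, -4992, -39936, -319488]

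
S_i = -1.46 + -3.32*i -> [-1.46, -4.78, -8.1, -11.42, -14.74]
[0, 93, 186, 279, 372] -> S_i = 0 + 93*i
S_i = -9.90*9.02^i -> [-9.9, -89.3, -805.47, -7265.32, -65533.2]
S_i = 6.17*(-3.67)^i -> [6.17, -22.64, 83.1, -304.99, 1119.31]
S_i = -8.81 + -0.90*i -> [-8.81, -9.71, -10.61, -11.51, -12.41]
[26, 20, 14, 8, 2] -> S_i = 26 + -6*i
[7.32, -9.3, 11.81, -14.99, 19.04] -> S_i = 7.32*(-1.27)^i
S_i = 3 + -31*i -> [3, -28, -59, -90, -121]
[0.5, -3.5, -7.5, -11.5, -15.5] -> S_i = 0.50 + -4.00*i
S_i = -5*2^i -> [-5, -10, -20, -40, -80]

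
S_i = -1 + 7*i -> [-1, 6, 13, 20, 27]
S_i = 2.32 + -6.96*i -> [2.32, -4.64, -11.6, -18.56, -25.52]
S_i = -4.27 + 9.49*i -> [-4.27, 5.22, 14.71, 24.2, 33.69]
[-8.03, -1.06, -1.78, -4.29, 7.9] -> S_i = Random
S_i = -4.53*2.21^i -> [-4.53, -10.01, -22.12, -48.9, -108.06]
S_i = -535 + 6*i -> [-535, -529, -523, -517, -511]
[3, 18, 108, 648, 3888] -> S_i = 3*6^i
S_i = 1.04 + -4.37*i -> [1.04, -3.33, -7.7, -12.07, -16.44]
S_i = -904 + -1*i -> [-904, -905, -906, -907, -908]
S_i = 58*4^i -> [58, 232, 928, 3712, 14848]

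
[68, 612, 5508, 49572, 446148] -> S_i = 68*9^i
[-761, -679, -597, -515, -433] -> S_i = -761 + 82*i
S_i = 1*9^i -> [1, 9, 81, 729, 6561]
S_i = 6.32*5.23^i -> [6.32, 33.05, 172.87, 904.11, 4728.5]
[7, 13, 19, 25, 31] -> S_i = 7 + 6*i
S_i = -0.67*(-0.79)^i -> [-0.67, 0.53, -0.42, 0.33, -0.26]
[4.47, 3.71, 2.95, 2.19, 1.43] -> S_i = 4.47 + -0.76*i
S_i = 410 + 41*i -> [410, 451, 492, 533, 574]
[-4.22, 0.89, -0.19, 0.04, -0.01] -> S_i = -4.22*(-0.21)^i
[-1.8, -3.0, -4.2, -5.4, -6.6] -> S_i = -1.80 + -1.20*i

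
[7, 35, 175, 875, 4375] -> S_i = 7*5^i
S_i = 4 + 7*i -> [4, 11, 18, 25, 32]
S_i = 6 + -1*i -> [6, 5, 4, 3, 2]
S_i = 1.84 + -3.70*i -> [1.84, -1.86, -5.56, -9.26, -12.96]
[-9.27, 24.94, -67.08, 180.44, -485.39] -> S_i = -9.27*(-2.69)^i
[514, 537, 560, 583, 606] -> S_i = 514 + 23*i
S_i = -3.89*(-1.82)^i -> [-3.89, 7.08, -12.89, 23.45, -42.68]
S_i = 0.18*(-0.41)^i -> [0.18, -0.07, 0.03, -0.01, 0.01]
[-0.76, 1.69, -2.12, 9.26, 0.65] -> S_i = Random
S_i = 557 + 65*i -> [557, 622, 687, 752, 817]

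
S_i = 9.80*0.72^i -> [9.8, 7.06, 5.08, 3.66, 2.63]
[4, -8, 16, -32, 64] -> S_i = 4*-2^i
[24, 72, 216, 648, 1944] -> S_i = 24*3^i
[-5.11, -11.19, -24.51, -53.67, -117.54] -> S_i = -5.11*2.19^i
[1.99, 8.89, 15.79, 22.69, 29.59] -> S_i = 1.99 + 6.90*i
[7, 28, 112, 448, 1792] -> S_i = 7*4^i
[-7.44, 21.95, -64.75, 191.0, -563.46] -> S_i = -7.44*(-2.95)^i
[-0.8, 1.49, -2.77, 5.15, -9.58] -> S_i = -0.80*(-1.86)^i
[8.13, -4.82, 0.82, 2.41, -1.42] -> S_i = Random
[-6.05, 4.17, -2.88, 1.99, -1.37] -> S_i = -6.05*(-0.69)^i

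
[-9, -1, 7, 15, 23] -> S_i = -9 + 8*i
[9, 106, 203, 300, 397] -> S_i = 9 + 97*i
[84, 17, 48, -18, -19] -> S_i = Random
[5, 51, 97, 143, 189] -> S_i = 5 + 46*i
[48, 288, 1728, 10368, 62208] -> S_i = 48*6^i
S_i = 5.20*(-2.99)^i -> [5.2, -15.55, 46.49, -139.0, 415.61]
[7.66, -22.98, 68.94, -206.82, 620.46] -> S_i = 7.66*(-3.00)^i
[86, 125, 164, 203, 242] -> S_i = 86 + 39*i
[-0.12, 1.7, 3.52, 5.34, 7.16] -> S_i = -0.12 + 1.82*i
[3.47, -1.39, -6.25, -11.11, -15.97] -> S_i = 3.47 + -4.86*i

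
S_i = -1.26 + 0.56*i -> [-1.26, -0.7, -0.14, 0.42, 0.98]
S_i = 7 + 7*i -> [7, 14, 21, 28, 35]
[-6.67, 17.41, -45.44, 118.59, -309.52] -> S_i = -6.67*(-2.61)^i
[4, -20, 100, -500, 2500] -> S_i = 4*-5^i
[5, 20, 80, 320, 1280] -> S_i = 5*4^i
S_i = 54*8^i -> [54, 432, 3456, 27648, 221184]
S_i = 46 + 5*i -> [46, 51, 56, 61, 66]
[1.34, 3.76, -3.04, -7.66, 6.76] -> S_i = Random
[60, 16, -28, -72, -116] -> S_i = 60 + -44*i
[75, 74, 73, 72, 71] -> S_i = 75 + -1*i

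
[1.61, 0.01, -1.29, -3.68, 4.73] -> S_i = Random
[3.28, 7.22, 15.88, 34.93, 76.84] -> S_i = 3.28*2.20^i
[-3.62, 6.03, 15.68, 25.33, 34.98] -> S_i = -3.62 + 9.65*i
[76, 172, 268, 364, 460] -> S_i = 76 + 96*i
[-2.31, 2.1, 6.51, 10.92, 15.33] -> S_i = -2.31 + 4.41*i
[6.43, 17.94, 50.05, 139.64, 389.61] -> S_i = 6.43*2.79^i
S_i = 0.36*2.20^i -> [0.36, 0.79, 1.74, 3.83, 8.43]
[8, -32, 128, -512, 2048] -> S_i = 8*-4^i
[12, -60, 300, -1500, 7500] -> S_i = 12*-5^i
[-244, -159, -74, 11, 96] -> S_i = -244 + 85*i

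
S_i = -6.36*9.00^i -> [-6.36, -57.24, -515.16, -4636.44, -41727.96]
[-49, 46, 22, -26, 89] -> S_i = Random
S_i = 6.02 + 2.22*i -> [6.02, 8.24, 10.46, 12.68, 14.9]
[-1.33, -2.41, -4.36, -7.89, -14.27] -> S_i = -1.33*1.81^i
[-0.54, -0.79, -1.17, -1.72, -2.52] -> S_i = -0.54*1.47^i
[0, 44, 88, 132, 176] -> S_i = 0 + 44*i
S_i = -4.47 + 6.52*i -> [-4.47, 2.05, 8.57, 15.09, 21.61]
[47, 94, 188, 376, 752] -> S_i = 47*2^i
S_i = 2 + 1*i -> [2, 3, 4, 5, 6]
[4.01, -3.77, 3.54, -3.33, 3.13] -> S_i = 4.01*(-0.94)^i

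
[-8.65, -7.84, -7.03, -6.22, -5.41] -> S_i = -8.65 + 0.81*i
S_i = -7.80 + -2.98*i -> [-7.8, -10.78, -13.76, -16.74, -19.72]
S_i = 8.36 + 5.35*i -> [8.36, 13.71, 19.06, 24.41, 29.76]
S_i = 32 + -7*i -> [32, 25, 18, 11, 4]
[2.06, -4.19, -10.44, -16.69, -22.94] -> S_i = 2.06 + -6.25*i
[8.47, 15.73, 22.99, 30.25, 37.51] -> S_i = 8.47 + 7.26*i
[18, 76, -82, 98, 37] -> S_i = Random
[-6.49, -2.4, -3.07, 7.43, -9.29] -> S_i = Random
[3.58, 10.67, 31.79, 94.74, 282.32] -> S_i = 3.58*2.98^i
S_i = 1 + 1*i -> [1, 2, 3, 4, 5]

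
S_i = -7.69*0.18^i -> [-7.69, -1.38, -0.25, -0.04, -0.01]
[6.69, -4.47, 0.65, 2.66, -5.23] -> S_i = Random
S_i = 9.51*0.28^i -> [9.51, 2.66, 0.75, 0.21, 0.06]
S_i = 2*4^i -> [2, 8, 32, 128, 512]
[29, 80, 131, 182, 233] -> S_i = 29 + 51*i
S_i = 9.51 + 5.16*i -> [9.51, 14.67, 19.83, 24.99, 30.15]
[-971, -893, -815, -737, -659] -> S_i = -971 + 78*i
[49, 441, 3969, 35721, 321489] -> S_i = 49*9^i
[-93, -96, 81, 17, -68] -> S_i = Random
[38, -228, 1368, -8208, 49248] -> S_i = 38*-6^i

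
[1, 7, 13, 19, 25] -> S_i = 1 + 6*i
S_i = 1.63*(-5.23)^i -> [1.63, -8.52, 44.59, -233.18, 1219.54]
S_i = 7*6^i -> [7, 42, 252, 1512, 9072]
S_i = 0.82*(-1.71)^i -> [0.82, -1.4, 2.4, -4.1, 7.01]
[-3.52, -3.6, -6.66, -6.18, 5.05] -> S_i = Random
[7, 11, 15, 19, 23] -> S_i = 7 + 4*i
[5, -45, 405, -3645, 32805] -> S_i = 5*-9^i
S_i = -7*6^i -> [-7, -42, -252, -1512, -9072]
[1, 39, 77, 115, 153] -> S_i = 1 + 38*i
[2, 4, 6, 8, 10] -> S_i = 2 + 2*i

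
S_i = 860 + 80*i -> [860, 940, 1020, 1100, 1180]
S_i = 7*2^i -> [7, 14, 28, 56, 112]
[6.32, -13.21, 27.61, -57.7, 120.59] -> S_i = 6.32*(-2.09)^i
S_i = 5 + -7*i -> [5, -2, -9, -16, -23]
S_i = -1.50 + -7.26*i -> [-1.5, -8.76, -16.02, -23.28, -30.54]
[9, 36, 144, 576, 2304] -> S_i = 9*4^i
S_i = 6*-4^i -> [6, -24, 96, -384, 1536]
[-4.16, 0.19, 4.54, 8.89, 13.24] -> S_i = -4.16 + 4.35*i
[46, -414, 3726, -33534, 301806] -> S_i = 46*-9^i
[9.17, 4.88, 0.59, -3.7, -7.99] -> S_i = 9.17 + -4.29*i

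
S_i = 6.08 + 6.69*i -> [6.08, 12.77, 19.46, 26.15, 32.84]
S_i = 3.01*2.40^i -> [3.01, 7.22, 17.34, 41.61, 99.86]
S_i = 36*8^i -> [36, 288, 2304, 18432, 147456]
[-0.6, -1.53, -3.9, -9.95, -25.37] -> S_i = -0.60*2.55^i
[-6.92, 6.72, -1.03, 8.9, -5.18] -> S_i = Random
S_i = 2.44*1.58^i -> [2.44, 3.86, 6.09, 9.62, 15.21]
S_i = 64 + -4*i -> [64, 60, 56, 52, 48]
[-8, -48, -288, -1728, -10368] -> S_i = -8*6^i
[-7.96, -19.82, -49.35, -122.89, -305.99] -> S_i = -7.96*2.49^i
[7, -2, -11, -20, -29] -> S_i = 7 + -9*i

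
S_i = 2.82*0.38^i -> [2.82, 1.07, 0.41, 0.15, 0.06]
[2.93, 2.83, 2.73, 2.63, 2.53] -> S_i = 2.93 + -0.10*i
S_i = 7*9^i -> [7, 63, 567, 5103, 45927]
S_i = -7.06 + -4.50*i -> [-7.06, -11.56, -16.06, -20.56, -25.06]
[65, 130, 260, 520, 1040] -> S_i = 65*2^i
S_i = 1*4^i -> [1, 4, 16, 64, 256]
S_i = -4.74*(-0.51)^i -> [-4.74, 2.42, -1.23, 0.63, -0.32]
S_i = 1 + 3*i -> [1, 4, 7, 10, 13]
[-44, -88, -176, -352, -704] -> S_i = -44*2^i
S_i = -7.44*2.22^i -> [-7.44, -16.52, -36.67, -81.4, -180.71]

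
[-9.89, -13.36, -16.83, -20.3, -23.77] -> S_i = -9.89 + -3.47*i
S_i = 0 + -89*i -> [0, -89, -178, -267, -356]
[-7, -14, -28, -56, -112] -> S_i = -7*2^i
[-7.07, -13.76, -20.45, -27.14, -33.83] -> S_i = -7.07 + -6.69*i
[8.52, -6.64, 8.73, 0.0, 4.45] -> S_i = Random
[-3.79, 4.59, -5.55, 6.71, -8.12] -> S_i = -3.79*(-1.21)^i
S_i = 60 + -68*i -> [60, -8, -76, -144, -212]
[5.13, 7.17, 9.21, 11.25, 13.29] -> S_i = 5.13 + 2.04*i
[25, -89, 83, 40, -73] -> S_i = Random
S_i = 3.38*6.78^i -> [3.38, 22.92, 155.37, 1053.43, 7142.26]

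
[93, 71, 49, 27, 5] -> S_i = 93 + -22*i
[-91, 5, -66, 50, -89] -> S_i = Random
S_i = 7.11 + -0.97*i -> [7.11, 6.14, 5.17, 4.2, 3.23]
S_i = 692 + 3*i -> [692, 695, 698, 701, 704]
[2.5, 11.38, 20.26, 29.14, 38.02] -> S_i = 2.50 + 8.88*i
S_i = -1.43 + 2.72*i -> [-1.43, 1.29, 4.01, 6.73, 9.45]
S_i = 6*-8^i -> [6, -48, 384, -3072, 24576]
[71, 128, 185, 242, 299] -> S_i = 71 + 57*i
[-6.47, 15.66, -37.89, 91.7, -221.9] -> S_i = -6.47*(-2.42)^i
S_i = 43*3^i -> [43, 129, 387, 1161, 3483]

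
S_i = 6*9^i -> [6, 54, 486, 4374, 39366]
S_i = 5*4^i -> [5, 20, 80, 320, 1280]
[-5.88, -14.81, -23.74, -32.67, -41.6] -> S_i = -5.88 + -8.93*i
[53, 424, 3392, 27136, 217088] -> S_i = 53*8^i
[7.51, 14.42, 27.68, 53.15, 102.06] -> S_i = 7.51*1.92^i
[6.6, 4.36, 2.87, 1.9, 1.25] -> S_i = 6.60*0.66^i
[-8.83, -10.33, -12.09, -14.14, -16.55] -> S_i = -8.83*1.17^i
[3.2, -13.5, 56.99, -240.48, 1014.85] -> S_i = 3.20*(-4.22)^i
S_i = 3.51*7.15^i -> [3.51, 25.1, 179.44, 1283.0, 9173.42]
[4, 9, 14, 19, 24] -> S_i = 4 + 5*i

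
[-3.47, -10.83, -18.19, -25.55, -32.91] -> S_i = -3.47 + -7.36*i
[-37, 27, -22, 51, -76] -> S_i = Random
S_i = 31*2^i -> [31, 62, 124, 248, 496]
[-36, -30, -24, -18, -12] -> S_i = -36 + 6*i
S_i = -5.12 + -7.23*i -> [-5.12, -12.35, -19.58, -26.81, -34.04]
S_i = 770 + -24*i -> [770, 746, 722, 698, 674]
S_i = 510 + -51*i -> [510, 459, 408, 357, 306]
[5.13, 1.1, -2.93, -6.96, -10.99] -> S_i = 5.13 + -4.03*i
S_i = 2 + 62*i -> [2, 64, 126, 188, 250]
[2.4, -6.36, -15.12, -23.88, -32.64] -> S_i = 2.40 + -8.76*i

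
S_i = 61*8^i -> [61, 488, 3904, 31232, 249856]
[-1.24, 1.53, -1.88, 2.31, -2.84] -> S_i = -1.24*(-1.23)^i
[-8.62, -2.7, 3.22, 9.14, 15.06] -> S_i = -8.62 + 5.92*i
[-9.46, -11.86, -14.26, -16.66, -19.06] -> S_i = -9.46 + -2.40*i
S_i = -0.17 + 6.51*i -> [-0.17, 6.34, 12.85, 19.36, 25.87]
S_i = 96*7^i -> [96, 672, 4704, 32928, 230496]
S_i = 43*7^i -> [43, 301, 2107, 14749, 103243]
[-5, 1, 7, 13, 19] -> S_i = -5 + 6*i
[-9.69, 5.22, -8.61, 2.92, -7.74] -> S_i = Random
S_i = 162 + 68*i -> [162, 230, 298, 366, 434]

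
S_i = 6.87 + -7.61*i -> [6.87, -0.74, -8.35, -15.96, -23.57]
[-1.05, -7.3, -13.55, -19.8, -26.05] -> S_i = -1.05 + -6.25*i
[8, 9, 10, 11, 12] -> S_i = 8 + 1*i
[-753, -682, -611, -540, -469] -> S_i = -753 + 71*i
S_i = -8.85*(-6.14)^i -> [-8.85, 54.34, -333.64, 2048.56, -12578.15]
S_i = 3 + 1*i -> [3, 4, 5, 6, 7]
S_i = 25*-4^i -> [25, -100, 400, -1600, 6400]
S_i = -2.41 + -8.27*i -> [-2.41, -10.68, -18.95, -27.22, -35.49]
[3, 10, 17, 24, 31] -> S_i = 3 + 7*i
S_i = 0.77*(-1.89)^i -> [0.77, -1.46, 2.75, -5.2, 9.83]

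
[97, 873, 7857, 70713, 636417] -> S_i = 97*9^i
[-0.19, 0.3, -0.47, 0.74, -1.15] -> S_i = -0.19*(-1.57)^i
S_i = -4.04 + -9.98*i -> [-4.04, -14.02, -24.0, -33.98, -43.96]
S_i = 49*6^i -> [49, 294, 1764, 10584, 63504]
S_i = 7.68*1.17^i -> [7.68, 8.99, 10.51, 12.3, 14.39]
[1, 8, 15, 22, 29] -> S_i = 1 + 7*i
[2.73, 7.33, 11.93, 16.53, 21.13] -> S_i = 2.73 + 4.60*i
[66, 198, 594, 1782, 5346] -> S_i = 66*3^i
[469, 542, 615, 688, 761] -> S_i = 469 + 73*i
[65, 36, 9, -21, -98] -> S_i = Random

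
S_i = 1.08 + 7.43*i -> [1.08, 8.51, 15.94, 23.37, 30.8]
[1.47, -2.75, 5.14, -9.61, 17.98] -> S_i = 1.47*(-1.87)^i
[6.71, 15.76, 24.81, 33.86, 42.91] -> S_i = 6.71 + 9.05*i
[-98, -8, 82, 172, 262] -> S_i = -98 + 90*i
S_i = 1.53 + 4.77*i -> [1.53, 6.3, 11.07, 15.84, 20.61]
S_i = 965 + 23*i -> [965, 988, 1011, 1034, 1057]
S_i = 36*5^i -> [36, 180, 900, 4500, 22500]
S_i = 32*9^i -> [32, 288, 2592, 23328, 209952]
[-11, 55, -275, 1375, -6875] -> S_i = -11*-5^i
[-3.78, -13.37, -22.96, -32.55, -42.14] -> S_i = -3.78 + -9.59*i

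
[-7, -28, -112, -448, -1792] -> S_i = -7*4^i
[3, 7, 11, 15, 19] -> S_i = 3 + 4*i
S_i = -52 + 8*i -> [-52, -44, -36, -28, -20]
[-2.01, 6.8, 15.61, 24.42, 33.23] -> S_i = -2.01 + 8.81*i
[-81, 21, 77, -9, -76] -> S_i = Random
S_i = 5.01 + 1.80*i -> [5.01, 6.81, 8.61, 10.41, 12.21]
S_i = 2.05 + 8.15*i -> [2.05, 10.2, 18.35, 26.5, 34.65]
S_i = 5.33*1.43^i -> [5.33, 7.62, 10.9, 15.59, 22.29]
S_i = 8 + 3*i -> [8, 11, 14, 17, 20]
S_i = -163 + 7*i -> [-163, -156, -149, -142, -135]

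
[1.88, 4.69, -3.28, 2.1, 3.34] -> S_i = Random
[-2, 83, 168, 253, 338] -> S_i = -2 + 85*i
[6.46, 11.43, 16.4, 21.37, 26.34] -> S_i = 6.46 + 4.97*i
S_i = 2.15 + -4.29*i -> [2.15, -2.14, -6.43, -10.72, -15.01]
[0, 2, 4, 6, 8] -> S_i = 0 + 2*i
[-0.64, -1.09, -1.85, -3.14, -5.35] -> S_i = -0.64*1.70^i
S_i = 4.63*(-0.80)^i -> [4.63, -3.7, 2.96, -2.37, 1.9]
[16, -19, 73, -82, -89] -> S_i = Random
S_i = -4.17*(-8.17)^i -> [-4.17, 34.07, -278.34, 2274.06, -18579.08]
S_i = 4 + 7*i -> [4, 11, 18, 25, 32]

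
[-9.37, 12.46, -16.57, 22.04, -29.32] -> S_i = -9.37*(-1.33)^i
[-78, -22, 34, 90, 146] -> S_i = -78 + 56*i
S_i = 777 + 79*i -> [777, 856, 935, 1014, 1093]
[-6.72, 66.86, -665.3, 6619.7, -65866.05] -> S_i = -6.72*(-9.95)^i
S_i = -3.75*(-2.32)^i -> [-3.75, 8.7, -20.18, 46.83, -108.64]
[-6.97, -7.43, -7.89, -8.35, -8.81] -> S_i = -6.97 + -0.46*i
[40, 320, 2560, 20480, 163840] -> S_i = 40*8^i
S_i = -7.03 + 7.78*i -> [-7.03, 0.75, 8.53, 16.31, 24.09]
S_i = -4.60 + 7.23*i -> [-4.6, 2.63, 9.86, 17.09, 24.32]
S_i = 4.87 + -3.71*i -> [4.87, 1.16, -2.55, -6.26, -9.97]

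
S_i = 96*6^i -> [96, 576, 3456, 20736, 124416]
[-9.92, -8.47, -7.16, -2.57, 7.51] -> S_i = Random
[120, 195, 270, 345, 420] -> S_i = 120 + 75*i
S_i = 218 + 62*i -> [218, 280, 342, 404, 466]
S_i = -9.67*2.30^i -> [-9.67, -22.24, -51.15, -117.65, -270.61]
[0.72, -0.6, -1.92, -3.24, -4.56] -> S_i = 0.72 + -1.32*i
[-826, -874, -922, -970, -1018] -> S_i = -826 + -48*i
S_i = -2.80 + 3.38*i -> [-2.8, 0.58, 3.96, 7.34, 10.72]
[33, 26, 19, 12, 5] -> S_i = 33 + -7*i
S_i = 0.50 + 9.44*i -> [0.5, 9.94, 19.38, 28.82, 38.26]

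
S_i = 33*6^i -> [33, 198, 1188, 7128, 42768]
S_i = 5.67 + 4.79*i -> [5.67, 10.46, 15.25, 20.04, 24.83]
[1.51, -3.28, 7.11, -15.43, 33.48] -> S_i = 1.51*(-2.17)^i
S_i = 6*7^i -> [6, 42, 294, 2058, 14406]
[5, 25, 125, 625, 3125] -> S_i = 5*5^i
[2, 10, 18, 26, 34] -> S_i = 2 + 8*i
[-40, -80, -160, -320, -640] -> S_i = -40*2^i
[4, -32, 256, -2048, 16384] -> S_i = 4*-8^i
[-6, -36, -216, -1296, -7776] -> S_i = -6*6^i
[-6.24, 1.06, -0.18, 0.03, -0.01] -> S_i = -6.24*(-0.17)^i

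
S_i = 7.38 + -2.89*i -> [7.38, 4.49, 1.6, -1.29, -4.18]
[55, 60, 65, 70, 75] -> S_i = 55 + 5*i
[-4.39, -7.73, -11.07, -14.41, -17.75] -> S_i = -4.39 + -3.34*i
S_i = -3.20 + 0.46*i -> [-3.2, -2.74, -2.28, -1.82, -1.36]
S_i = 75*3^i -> [75, 225, 675, 2025, 6075]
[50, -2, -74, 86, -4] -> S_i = Random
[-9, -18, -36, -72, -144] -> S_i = -9*2^i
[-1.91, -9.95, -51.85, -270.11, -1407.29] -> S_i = -1.91*5.21^i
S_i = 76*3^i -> [76, 228, 684, 2052, 6156]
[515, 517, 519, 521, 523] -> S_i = 515 + 2*i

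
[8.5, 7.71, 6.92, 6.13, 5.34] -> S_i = 8.50 + -0.79*i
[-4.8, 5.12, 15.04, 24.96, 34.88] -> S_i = -4.80 + 9.92*i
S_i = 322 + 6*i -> [322, 328, 334, 340, 346]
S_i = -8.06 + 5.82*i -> [-8.06, -2.24, 3.58, 9.4, 15.22]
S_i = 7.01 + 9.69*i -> [7.01, 16.7, 26.39, 36.08, 45.77]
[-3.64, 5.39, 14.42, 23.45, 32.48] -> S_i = -3.64 + 9.03*i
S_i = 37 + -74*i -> [37, -37, -111, -185, -259]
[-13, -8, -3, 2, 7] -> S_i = -13 + 5*i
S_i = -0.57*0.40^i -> [-0.57, -0.23, -0.09, -0.04, -0.01]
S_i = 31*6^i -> [31, 186, 1116, 6696, 40176]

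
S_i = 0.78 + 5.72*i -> [0.78, 6.5, 12.22, 17.94, 23.66]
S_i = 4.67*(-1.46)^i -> [4.67, -6.82, 9.95, -14.53, 21.22]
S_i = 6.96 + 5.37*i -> [6.96, 12.33, 17.7, 23.07, 28.44]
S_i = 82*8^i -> [82, 656, 5248, 41984, 335872]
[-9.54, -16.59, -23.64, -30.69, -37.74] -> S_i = -9.54 + -7.05*i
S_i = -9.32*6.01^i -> [-9.32, -56.01, -336.64, -2023.2, -12159.45]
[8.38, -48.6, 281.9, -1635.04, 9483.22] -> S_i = 8.38*(-5.80)^i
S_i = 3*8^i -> [3, 24, 192, 1536, 12288]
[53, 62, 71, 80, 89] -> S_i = 53 + 9*i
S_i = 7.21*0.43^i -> [7.21, 3.1, 1.33, 0.57, 0.25]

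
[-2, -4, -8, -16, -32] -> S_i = -2*2^i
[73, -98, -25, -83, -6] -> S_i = Random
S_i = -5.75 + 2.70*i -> [-5.75, -3.05, -0.35, 2.35, 5.05]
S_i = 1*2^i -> [1, 2, 4, 8, 16]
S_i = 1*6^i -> [1, 6, 36, 216, 1296]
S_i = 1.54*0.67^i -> [1.54, 1.03, 0.69, 0.46, 0.31]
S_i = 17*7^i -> [17, 119, 833, 5831, 40817]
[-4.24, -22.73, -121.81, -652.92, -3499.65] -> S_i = -4.24*5.36^i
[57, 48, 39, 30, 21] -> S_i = 57 + -9*i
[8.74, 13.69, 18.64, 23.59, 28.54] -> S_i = 8.74 + 4.95*i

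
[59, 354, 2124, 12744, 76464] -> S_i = 59*6^i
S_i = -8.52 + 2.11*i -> [-8.52, -6.41, -4.3, -2.19, -0.08]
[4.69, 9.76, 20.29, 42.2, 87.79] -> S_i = 4.69*2.08^i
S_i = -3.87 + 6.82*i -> [-3.87, 2.95, 9.77, 16.59, 23.41]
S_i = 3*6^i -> [3, 18, 108, 648, 3888]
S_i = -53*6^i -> [-53, -318, -1908, -11448, -68688]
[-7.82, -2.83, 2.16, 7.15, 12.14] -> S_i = -7.82 + 4.99*i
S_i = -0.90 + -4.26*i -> [-0.9, -5.16, -9.42, -13.68, -17.94]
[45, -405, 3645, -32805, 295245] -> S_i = 45*-9^i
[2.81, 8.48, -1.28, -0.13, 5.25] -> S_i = Random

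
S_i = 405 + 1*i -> [405, 406, 407, 408, 409]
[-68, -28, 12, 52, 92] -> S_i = -68 + 40*i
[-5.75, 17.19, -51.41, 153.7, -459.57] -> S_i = -5.75*(-2.99)^i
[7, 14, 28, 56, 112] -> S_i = 7*2^i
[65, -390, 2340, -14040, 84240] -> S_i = 65*-6^i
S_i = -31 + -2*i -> [-31, -33, -35, -37, -39]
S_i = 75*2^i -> [75, 150, 300, 600, 1200]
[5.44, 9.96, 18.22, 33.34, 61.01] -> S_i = 5.44*1.83^i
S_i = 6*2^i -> [6, 12, 24, 48, 96]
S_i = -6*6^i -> [-6, -36, -216, -1296, -7776]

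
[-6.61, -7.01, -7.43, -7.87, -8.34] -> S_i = -6.61*1.06^i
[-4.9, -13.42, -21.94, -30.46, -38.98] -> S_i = -4.90 + -8.52*i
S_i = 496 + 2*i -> [496, 498, 500, 502, 504]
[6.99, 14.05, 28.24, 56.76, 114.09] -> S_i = 6.99*2.01^i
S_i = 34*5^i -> [34, 170, 850, 4250, 21250]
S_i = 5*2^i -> [5, 10, 20, 40, 80]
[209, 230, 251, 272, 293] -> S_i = 209 + 21*i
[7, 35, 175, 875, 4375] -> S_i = 7*5^i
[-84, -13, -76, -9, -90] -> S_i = Random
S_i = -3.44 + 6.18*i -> [-3.44, 2.74, 8.92, 15.1, 21.28]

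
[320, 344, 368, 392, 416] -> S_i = 320 + 24*i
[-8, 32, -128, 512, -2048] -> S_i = -8*-4^i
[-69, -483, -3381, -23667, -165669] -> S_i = -69*7^i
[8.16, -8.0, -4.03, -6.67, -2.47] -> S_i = Random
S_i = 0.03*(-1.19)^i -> [0.03, -0.04, 0.04, -0.05, 0.06]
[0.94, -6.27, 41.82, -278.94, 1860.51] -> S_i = 0.94*(-6.67)^i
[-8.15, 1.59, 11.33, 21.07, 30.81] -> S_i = -8.15 + 9.74*i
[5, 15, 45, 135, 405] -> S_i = 5*3^i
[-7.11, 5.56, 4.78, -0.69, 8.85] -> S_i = Random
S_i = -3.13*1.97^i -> [-3.13, -6.17, -12.15, -23.93, -47.14]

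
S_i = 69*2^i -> [69, 138, 276, 552, 1104]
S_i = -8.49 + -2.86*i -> [-8.49, -11.35, -14.21, -17.07, -19.93]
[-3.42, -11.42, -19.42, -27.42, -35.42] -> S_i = -3.42 + -8.00*i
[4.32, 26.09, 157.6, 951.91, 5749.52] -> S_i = 4.32*6.04^i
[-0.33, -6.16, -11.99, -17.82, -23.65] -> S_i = -0.33 + -5.83*i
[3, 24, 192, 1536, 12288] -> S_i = 3*8^i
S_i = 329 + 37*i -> [329, 366, 403, 440, 477]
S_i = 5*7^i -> [5, 35, 245, 1715, 12005]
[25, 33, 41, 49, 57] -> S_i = 25 + 8*i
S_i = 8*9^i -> [8, 72, 648, 5832, 52488]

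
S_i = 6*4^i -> [6, 24, 96, 384, 1536]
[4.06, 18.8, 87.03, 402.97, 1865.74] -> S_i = 4.06*4.63^i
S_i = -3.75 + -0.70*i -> [-3.75, -4.45, -5.15, -5.85, -6.55]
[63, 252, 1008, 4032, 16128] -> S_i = 63*4^i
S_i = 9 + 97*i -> [9, 106, 203, 300, 397]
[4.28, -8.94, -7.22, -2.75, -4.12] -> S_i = Random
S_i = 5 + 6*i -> [5, 11, 17, 23, 29]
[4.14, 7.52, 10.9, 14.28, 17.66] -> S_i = 4.14 + 3.38*i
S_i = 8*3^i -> [8, 24, 72, 216, 648]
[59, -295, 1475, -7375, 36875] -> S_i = 59*-5^i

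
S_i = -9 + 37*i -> [-9, 28, 65, 102, 139]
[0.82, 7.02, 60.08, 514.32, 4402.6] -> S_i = 0.82*8.56^i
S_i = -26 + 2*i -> [-26, -24, -22, -20, -18]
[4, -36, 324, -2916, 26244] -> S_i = 4*-9^i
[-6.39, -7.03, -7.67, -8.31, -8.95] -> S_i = -6.39 + -0.64*i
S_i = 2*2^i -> [2, 4, 8, 16, 32]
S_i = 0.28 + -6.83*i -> [0.28, -6.55, -13.38, -20.21, -27.04]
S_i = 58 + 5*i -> [58, 63, 68, 73, 78]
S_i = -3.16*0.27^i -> [-3.16, -0.85, -0.23, -0.06, -0.02]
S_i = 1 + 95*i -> [1, 96, 191, 286, 381]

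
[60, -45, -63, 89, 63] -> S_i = Random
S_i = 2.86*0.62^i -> [2.86, 1.77, 1.1, 0.68, 0.42]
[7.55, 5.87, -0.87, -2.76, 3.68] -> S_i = Random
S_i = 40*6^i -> [40, 240, 1440, 8640, 51840]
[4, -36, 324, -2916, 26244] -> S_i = 4*-9^i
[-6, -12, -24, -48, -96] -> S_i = -6*2^i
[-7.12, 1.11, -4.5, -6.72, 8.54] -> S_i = Random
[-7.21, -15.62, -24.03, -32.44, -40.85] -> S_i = -7.21 + -8.41*i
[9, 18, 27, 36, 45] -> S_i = 9 + 9*i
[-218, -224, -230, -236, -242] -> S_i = -218 + -6*i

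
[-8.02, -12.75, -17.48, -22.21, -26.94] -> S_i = -8.02 + -4.73*i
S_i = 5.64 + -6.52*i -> [5.64, -0.88, -7.4, -13.92, -20.44]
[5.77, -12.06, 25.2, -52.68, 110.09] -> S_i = 5.77*(-2.09)^i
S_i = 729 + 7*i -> [729, 736, 743, 750, 757]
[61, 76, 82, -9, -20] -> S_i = Random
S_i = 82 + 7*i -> [82, 89, 96, 103, 110]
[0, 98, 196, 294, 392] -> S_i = 0 + 98*i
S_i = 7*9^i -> [7, 63, 567, 5103, 45927]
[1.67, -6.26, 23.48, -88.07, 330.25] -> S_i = 1.67*(-3.75)^i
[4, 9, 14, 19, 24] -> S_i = 4 + 5*i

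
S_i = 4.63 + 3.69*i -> [4.63, 8.32, 12.01, 15.7, 19.39]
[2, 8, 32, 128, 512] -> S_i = 2*4^i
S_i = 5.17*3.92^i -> [5.17, 20.27, 79.44, 311.42, 1220.77]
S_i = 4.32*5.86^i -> [4.32, 25.32, 148.35, 869.31, 5094.18]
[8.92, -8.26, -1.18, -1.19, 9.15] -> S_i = Random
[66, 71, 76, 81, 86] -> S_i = 66 + 5*i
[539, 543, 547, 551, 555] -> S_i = 539 + 4*i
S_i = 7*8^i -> [7, 56, 448, 3584, 28672]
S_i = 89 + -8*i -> [89, 81, 73, 65, 57]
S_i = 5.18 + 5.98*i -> [5.18, 11.16, 17.14, 23.12, 29.1]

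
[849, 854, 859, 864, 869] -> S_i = 849 + 5*i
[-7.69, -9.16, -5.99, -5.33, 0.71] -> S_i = Random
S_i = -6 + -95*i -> [-6, -101, -196, -291, -386]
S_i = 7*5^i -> [7, 35, 175, 875, 4375]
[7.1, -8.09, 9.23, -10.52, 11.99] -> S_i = 7.10*(-1.14)^i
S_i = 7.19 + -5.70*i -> [7.19, 1.49, -4.21, -9.91, -15.61]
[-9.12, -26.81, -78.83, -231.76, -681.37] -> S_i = -9.12*2.94^i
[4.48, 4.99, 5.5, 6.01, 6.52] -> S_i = 4.48 + 0.51*i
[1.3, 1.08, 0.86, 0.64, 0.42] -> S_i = 1.30 + -0.22*i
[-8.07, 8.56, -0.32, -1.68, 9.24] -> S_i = Random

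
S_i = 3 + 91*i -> [3, 94, 185, 276, 367]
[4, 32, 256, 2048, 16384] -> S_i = 4*8^i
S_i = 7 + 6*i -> [7, 13, 19, 25, 31]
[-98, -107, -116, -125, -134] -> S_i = -98 + -9*i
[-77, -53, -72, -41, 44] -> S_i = Random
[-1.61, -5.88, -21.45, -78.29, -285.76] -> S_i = -1.61*3.65^i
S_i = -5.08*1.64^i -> [-5.08, -8.33, -13.66, -22.41, -36.75]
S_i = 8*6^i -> [8, 48, 288, 1728, 10368]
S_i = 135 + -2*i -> [135, 133, 131, 129, 127]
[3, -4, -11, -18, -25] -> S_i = 3 + -7*i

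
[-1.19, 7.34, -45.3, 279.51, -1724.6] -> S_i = -1.19*(-6.17)^i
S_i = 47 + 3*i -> [47, 50, 53, 56, 59]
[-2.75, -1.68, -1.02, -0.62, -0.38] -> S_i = -2.75*0.61^i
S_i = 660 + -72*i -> [660, 588, 516, 444, 372]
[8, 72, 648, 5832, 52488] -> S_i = 8*9^i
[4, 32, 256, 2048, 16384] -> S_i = 4*8^i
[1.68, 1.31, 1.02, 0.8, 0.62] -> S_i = 1.68*0.78^i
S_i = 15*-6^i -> [15, -90, 540, -3240, 19440]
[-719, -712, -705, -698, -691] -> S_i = -719 + 7*i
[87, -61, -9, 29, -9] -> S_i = Random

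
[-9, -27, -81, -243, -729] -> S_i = -9*3^i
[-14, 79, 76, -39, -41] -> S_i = Random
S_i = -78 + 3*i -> [-78, -75, -72, -69, -66]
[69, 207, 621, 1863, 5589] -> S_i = 69*3^i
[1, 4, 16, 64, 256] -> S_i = 1*4^i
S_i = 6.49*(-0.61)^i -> [6.49, -3.96, 2.41, -1.47, 0.9]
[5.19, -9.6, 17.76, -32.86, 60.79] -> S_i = 5.19*(-1.85)^i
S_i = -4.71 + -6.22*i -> [-4.71, -10.93, -17.15, -23.37, -29.59]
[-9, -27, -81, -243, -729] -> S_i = -9*3^i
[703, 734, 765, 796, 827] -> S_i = 703 + 31*i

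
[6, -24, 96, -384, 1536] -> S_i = 6*-4^i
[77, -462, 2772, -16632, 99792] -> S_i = 77*-6^i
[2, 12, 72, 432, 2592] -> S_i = 2*6^i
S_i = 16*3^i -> [16, 48, 144, 432, 1296]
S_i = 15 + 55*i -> [15, 70, 125, 180, 235]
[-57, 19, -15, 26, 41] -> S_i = Random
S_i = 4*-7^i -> [4, -28, 196, -1372, 9604]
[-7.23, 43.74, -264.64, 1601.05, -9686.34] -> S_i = -7.23*(-6.05)^i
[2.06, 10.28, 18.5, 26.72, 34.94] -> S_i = 2.06 + 8.22*i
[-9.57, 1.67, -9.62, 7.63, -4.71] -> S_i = Random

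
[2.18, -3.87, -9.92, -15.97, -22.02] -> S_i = 2.18 + -6.05*i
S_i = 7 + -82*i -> [7, -75, -157, -239, -321]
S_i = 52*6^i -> [52, 312, 1872, 11232, 67392]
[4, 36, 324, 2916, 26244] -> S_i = 4*9^i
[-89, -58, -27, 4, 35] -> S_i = -89 + 31*i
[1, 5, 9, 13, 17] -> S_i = 1 + 4*i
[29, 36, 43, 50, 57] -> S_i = 29 + 7*i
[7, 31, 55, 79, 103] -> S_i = 7 + 24*i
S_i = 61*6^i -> [61, 366, 2196, 13176, 79056]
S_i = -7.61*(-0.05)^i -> [-7.61, 0.38, -0.02, 0.0, -0.0]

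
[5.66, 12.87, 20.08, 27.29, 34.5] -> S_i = 5.66 + 7.21*i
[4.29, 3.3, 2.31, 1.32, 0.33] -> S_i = 4.29 + -0.99*i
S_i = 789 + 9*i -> [789, 798, 807, 816, 825]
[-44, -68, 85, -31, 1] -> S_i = Random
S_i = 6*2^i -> [6, 12, 24, 48, 96]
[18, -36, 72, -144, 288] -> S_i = 18*-2^i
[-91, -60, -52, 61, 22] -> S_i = Random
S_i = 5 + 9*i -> [5, 14, 23, 32, 41]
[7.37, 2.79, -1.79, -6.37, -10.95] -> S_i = 7.37 + -4.58*i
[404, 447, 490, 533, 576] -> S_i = 404 + 43*i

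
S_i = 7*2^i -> [7, 14, 28, 56, 112]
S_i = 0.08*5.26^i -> [0.08, 0.42, 2.21, 11.64, 61.24]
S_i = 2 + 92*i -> [2, 94, 186, 278, 370]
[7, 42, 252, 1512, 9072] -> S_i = 7*6^i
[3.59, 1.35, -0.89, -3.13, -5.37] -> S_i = 3.59 + -2.24*i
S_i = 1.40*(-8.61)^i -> [1.4, -12.05, 103.78, -893.59, 7693.8]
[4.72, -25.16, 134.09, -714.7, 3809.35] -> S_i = 4.72*(-5.33)^i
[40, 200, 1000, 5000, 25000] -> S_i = 40*5^i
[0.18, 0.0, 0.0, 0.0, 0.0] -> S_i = 0.18*0.01^i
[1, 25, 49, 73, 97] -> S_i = 1 + 24*i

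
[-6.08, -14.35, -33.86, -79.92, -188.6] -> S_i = -6.08*2.36^i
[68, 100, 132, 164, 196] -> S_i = 68 + 32*i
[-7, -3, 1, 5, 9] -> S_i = -7 + 4*i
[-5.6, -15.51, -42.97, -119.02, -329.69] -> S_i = -5.60*2.77^i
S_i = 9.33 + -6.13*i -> [9.33, 3.2, -2.93, -9.06, -15.19]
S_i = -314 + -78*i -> [-314, -392, -470, -548, -626]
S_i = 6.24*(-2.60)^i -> [6.24, -16.22, 42.18, -109.67, 285.15]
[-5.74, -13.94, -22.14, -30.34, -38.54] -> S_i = -5.74 + -8.20*i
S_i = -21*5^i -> [-21, -105, -525, -2625, -13125]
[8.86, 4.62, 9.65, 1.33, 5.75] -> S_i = Random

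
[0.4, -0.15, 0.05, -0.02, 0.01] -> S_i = 0.40*(-0.37)^i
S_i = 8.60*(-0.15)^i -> [8.6, -1.29, 0.19, -0.03, 0.0]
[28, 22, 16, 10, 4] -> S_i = 28 + -6*i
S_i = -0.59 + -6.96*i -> [-0.59, -7.55, -14.51, -21.47, -28.43]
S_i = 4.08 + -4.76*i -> [4.08, -0.68, -5.44, -10.2, -14.96]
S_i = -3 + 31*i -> [-3, 28, 59, 90, 121]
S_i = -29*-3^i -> [-29, 87, -261, 783, -2349]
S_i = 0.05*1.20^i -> [0.05, 0.06, 0.07, 0.09, 0.1]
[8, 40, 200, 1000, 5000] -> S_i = 8*5^i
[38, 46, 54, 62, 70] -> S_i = 38 + 8*i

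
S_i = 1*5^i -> [1, 5, 25, 125, 625]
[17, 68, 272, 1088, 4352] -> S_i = 17*4^i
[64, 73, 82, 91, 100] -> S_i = 64 + 9*i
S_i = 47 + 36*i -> [47, 83, 119, 155, 191]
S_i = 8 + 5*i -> [8, 13, 18, 23, 28]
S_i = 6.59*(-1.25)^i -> [6.59, -8.24, 10.3, -12.87, 16.09]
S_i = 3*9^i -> [3, 27, 243, 2187, 19683]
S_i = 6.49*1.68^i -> [6.49, 10.9, 18.32, 30.77, 51.7]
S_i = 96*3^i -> [96, 288, 864, 2592, 7776]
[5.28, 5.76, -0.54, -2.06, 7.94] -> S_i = Random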